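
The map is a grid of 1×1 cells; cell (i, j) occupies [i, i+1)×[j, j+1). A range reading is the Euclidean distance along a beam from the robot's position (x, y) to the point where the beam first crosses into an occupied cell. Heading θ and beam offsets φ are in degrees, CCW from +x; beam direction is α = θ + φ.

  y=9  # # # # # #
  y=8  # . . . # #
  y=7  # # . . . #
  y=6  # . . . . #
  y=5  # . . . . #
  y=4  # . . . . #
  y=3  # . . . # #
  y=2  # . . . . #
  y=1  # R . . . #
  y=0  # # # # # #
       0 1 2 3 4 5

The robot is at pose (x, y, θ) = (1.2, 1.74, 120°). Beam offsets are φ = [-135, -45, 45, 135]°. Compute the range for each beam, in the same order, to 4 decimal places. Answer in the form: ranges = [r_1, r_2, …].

beam 1: φ=-135°, α=345°
  direction (0.9659, -0.2588); cell (1,1); t to first gridline: x 0.8282, y 2.8591 (then +1.0353 / +3.8637)
    (2,1) via x @ 0.8282
    (3,1) via x @ 1.8635
    (3,0) via y @ 2.8591  # hit
  → r_1 = 2.8591
beam 2: φ=-45°, α=75°
  direction (0.2588, 0.9659); cell (1,1); t to first gridline: x 3.0910, y 0.2692 (then +3.8637 / +1.0353)
    (1,2) via y @ 0.2692
    (1,3) via y @ 1.3044
    (1,4) via y @ 2.3397
    (2,4) via x @ 3.0910
    (2,5) via y @ 3.3750
    (2,6) via y @ 4.4103
    (2,7) via y @ 5.4456
    (2,8) via y @ 6.4808
    (3,8) via x @ 6.9547
    (3,9) via y @ 7.5161  # hit
  → r_2 = 7.5161
beam 3: φ=45°, α=165°
  direction (-0.9659, 0.2588); cell (1,1); t to first gridline: x 0.2071, y 1.0046 (then +1.0353 / +3.8637)
    (0,1) via x @ 0.2071  # hit
  → r_3 = 0.2071
beam 4: φ=135°, α=255°
  direction (-0.2588, -0.9659); cell (1,1); t to first gridline: x 0.7727, y 0.7661 (then +3.8637 / +1.0353)
    (1,0) via y @ 0.7661  # hit
  → r_4 = 0.7661

ranges = [2.8591, 7.5161, 0.2071, 0.7661]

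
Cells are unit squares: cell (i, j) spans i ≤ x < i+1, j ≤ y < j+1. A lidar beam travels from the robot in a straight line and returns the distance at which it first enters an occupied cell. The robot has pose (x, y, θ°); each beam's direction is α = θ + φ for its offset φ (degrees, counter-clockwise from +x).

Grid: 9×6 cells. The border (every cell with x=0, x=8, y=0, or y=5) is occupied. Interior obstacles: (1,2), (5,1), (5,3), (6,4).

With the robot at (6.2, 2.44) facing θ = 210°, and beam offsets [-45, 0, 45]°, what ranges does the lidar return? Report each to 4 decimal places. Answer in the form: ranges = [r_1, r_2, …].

beam 1: φ=-45°, α=165°
  direction (-0.9659, 0.2588); cell (6,2); t to first gridline: x 0.2071, y 2.1637 (then +1.0353 / +3.8637)
    (5,2) via x @ 0.2071
    (4,2) via x @ 1.2423
    (4,3) via y @ 2.1637
    (3,3) via x @ 2.2776
    (2,3) via x @ 3.3129
    (1,3) via x @ 4.3482
    (0,3) via x @ 5.3834  # hit
  → r_1 = 5.3834
beam 2: φ=0°, α=210°
  direction (-0.8660, -0.5000); cell (6,2); t to first gridline: x 0.2309, y 0.8800 (then +1.1547 / +2.0000)
    (5,2) via x @ 0.2309
    (5,1) via y @ 0.8800  # hit
  → r_2 = 0.8800
beam 3: φ=45°, α=255°
  direction (-0.2588, -0.9659); cell (6,2); t to first gridline: x 0.7727, y 0.4555 (then +3.8637 / +1.0353)
    (6,1) via y @ 0.4555
    (5,1) via x @ 0.7727  # hit
  → r_3 = 0.7727

ranges = [5.3834, 0.8800, 0.7727]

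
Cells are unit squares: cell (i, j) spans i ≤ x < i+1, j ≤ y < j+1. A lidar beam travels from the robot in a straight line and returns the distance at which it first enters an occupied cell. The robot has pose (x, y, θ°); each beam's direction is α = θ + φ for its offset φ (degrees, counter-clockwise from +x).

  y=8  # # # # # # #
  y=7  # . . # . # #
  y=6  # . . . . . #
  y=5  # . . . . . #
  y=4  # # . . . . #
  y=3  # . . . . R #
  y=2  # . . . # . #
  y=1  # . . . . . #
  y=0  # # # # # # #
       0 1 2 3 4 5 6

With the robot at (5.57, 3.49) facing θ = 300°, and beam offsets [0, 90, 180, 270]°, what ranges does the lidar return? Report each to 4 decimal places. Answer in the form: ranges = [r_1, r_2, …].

beam 1: φ=0°, α=300°
  cosα=0.5000 sinα=-0.8660 | (5,3) | tMaxX 0.8600 tMaxY 0.5658 | tΔX 2.0000 tΔY 1.1547
    t=0.5658 [y] (5,2)
    t=0.8600 [x] (6,2) — stop
  → r_1 = 0.8600
beam 2: φ=90°, α=30°
  cosα=0.8660 sinα=0.5000 | (5,3) | tMaxX 0.4965 tMaxY 1.0200 | tΔX 1.1547 tΔY 2.0000
    t=0.4965 [x] (6,3) — stop
  → r_2 = 0.4965
beam 3: φ=180°, α=120°
  cosα=-0.5000 sinα=0.8660 | (5,3) | tMaxX 1.1400 tMaxY 0.5889 | tΔX 2.0000 tΔY 1.1547
    t=0.5889 [y] (5,4)
    t=1.1400 [x] (4,4)
    t=1.7436 [y] (4,5)
    t=2.8983 [y] (4,6)
    t=3.1400 [x] (3,6)
    t=4.0530 [y] (3,7) — stop
  → r_3 = 4.0530
beam 4: φ=270°, α=210°
  cosα=-0.8660 sinα=-0.5000 | (5,3) | tMaxX 0.6582 tMaxY 0.9800 | tΔX 1.1547 tΔY 2.0000
    t=0.6582 [x] (4,3)
    t=0.9800 [y] (4,2) — stop
  → r_4 = 0.9800

ranges = [0.8600, 0.4965, 4.0530, 0.9800]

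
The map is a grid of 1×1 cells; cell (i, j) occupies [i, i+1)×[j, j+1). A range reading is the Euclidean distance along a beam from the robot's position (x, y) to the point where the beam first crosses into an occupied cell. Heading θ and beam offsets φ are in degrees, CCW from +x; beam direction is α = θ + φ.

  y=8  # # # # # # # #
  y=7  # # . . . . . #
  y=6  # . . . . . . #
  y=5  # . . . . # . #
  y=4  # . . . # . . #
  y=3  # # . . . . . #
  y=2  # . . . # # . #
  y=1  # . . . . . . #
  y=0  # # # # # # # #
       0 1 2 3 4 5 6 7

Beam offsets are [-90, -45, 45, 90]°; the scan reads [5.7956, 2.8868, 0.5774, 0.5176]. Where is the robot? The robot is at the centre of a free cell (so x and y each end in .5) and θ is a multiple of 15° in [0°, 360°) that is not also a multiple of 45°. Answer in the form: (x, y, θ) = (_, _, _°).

(x, y, θ) = (3.5, 1.5, 195°)

The pose lattice has 36·16 = 576 candidates. Test each by forward raycasting.
  (2.5, 2.5, 195°): beam 1 = 4.6587 ≠ 5.7956 ✗
  (2.5, 1.5, 60°): beam 1 = 1.0000 ≠ 5.7956 ✗
  (3.5, 2.5, 240°): beam 1 = 1.7321 ≠ 5.7956 ✗
  (2.5, 4.5, 150°): beam 1 = 4.0415 ≠ 5.7956 ✗
  …
  (3.5, 1.5, 195°): r_1=5.7956, r_2=2.8868, r_3=0.5774, r_4=0.5176 — all match ✓
Only this pose fits every beam.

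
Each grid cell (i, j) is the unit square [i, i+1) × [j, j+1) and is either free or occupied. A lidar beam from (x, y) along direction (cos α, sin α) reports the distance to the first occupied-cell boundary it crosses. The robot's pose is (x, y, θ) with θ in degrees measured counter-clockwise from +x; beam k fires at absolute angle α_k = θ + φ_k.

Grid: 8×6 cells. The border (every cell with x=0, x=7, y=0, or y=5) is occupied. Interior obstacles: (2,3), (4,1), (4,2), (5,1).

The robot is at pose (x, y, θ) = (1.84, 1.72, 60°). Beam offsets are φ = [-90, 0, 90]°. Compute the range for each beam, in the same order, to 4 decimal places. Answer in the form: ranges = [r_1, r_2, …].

ranges = [1.4400, 1.4780, 0.9699]

beam 1: φ=-90°, α=330°
  direction (0.8660, -0.5000); cell (1,1); t to first gridline: x 0.1848, y 1.4400 (then +1.1547 / +2.0000)
    (2,1) via x @ 0.1848
    (3,1) via x @ 1.3395
    (3,0) via y @ 1.4400  # hit
  → r_1 = 1.4400
beam 2: φ=0°, α=60°
  direction (0.5000, 0.8660); cell (1,1); t to first gridline: x 0.3200, y 0.3233 (then +2.0000 / +1.1547)
    (2,1) via x @ 0.3200
    (2,2) via y @ 0.3233
    (2,3) via y @ 1.4780  # hit
  → r_2 = 1.4780
beam 3: φ=90°, α=150°
  direction (-0.8660, 0.5000); cell (1,1); t to first gridline: x 0.9699, y 0.5600 (then +1.1547 / +2.0000)
    (1,2) via y @ 0.5600
    (0,2) via x @ 0.9699  # hit
  → r_3 = 0.9699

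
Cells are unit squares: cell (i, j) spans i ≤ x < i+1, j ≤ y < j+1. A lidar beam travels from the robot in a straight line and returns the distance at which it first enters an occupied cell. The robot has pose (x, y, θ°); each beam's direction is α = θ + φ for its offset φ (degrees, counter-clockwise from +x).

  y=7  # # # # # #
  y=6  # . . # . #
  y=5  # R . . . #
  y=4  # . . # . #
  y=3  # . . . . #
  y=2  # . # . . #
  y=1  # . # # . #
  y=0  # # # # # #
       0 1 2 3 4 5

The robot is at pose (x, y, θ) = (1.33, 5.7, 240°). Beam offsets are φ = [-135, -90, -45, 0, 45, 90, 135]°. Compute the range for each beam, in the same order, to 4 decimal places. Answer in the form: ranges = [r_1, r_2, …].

beam 1: φ=-135°, α=105°
  d=(-0.2588,0.9659)  start (1,5)  tX=1.2750 tY=0.3106  stride 1/|dx|=3.8637 1/|dy|=1.0353
    cross y-line → (1,6), t=0.3106
    cross x-line → (0,6), t=1.2750 (wall)
  → r_1 = 1.2750
beam 2: φ=-90°, α=150°
  d=(-0.8660,0.5000)  start (1,5)  tX=0.3811 tY=0.6000  stride 1/|dx|=1.1547 1/|dy|=2.0000
    cross x-line → (0,5), t=0.3811 (wall)
  → r_2 = 0.3811
beam 3: φ=-45°, α=195°
  d=(-0.9659,-0.2588)  start (1,5)  tX=0.3416 tY=2.7046  stride 1/|dx|=1.0353 1/|dy|=3.8637
    cross x-line → (0,5), t=0.3416 (wall)
  → r_3 = 0.3416
beam 4: φ=0°, α=240°
  d=(-0.5000,-0.8660)  start (1,5)  tX=0.6600 tY=0.8083  stride 1/|dx|=2.0000 1/|dy|=1.1547
    cross x-line → (0,5), t=0.6600 (wall)
  → r_4 = 0.6600
beam 5: φ=45°, α=285°
  d=(0.2588,-0.9659)  start (1,5)  tX=2.5887 tY=0.7247  stride 1/|dx|=3.8637 1/|dy|=1.0353
    cross y-line → (1,4), t=0.7247
    cross y-line → (1,3), t=1.7600
    cross x-line → (2,3), t=2.5887
    cross y-line → (2,2), t=2.7952 (wall)
  → r_5 = 2.7952
beam 6: φ=90°, α=330°
  d=(0.8660,-0.5000)  start (1,5)  tX=0.7736 tY=1.4000  stride 1/|dx|=1.1547 1/|dy|=2.0000
    cross x-line → (2,5), t=0.7736
    cross y-line → (2,4), t=1.4000
    cross x-line → (3,4), t=1.9283 (wall)
  → r_6 = 1.9283
beam 7: φ=135°, α=15°
  d=(0.9659,0.2588)  start (1,5)  tX=0.6936 tY=1.1591  stride 1/|dx|=1.0353 1/|dy|=3.8637
    cross x-line → (2,5), t=0.6936
    cross y-line → (2,6), t=1.1591
    cross x-line → (3,6), t=1.7289 (wall)
  → r_7 = 1.7289

ranges = [1.2750, 0.3811, 0.3416, 0.6600, 2.7952, 1.9283, 1.7289]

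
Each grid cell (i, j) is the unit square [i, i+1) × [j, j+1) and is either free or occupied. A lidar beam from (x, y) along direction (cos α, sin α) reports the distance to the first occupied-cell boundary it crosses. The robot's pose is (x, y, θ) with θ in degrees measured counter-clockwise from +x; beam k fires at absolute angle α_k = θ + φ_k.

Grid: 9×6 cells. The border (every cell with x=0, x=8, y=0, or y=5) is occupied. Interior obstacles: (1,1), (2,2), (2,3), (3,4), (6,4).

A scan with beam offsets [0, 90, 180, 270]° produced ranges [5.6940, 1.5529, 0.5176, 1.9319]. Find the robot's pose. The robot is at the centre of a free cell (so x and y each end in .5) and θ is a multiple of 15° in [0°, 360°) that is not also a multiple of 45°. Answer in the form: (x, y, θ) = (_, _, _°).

(x, y, θ) = (7.5, 2.5, 195°)

Enumerate (i+0.5, j+0.5, θ) over the 23 free cells and 16 admissible headings. For each, cast all 4 beams and compare to the given ranges.
  (6.5, 3.5, 285°): beam 1 = 2.5882 ≠ 5.6940 ✗
  (4.5, 1.5, 120°): beam 1 = 2.8868 ≠ 5.6940 ✗
  (1.5, 2.5, 75°): beam 1 = 2.5882 ≠ 5.6940 ✗
  (5.5, 2.5, 240°): beam 1 = 1.7321 ≠ 5.6940 ✗
  …
  (7.5, 2.5, 195°): r_1=5.6940, r_2=1.5529, r_3=0.5176, r_4=1.9319 — all match ✓
Only this pose fits every beam.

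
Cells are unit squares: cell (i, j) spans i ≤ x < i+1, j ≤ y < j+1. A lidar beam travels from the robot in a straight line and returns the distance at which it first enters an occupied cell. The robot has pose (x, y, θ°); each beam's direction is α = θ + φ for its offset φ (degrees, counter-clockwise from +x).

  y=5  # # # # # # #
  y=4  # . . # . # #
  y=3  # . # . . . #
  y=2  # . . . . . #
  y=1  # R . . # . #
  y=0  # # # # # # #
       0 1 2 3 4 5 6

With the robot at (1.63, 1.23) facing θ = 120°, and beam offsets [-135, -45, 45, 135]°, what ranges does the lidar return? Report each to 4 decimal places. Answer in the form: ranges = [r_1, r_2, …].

beam 1: φ=-135°, α=345°
  direction (0.9659, -0.2588); cell (1,1); t to first gridline: x 0.3831, y 0.8887 (then +1.0353 / +3.8637)
    (2,1) via x @ 0.3831
    (2,0) via y @ 0.8887  # hit
  → r_1 = 0.8887
beam 2: φ=-45°, α=75°
  direction (0.2588, 0.9659); cell (1,1); t to first gridline: x 1.4296, y 0.7972 (then +3.8637 / +1.0353)
    (1,2) via y @ 0.7972
    (2,2) via x @ 1.4296
    (2,3) via y @ 1.8324  # hit
  → r_2 = 1.8324
beam 3: φ=45°, α=165°
  direction (-0.9659, 0.2588); cell (1,1); t to first gridline: x 0.6522, y 2.9751 (then +1.0353 / +3.8637)
    (0,1) via x @ 0.6522  # hit
  → r_3 = 0.6522
beam 4: φ=135°, α=255°
  direction (-0.2588, -0.9659); cell (1,1); t to first gridline: x 2.4341, y 0.2381 (then +3.8637 / +1.0353)
    (1,0) via y @ 0.2381  # hit
  → r_4 = 0.2381

ranges = [0.8887, 1.8324, 0.6522, 0.2381]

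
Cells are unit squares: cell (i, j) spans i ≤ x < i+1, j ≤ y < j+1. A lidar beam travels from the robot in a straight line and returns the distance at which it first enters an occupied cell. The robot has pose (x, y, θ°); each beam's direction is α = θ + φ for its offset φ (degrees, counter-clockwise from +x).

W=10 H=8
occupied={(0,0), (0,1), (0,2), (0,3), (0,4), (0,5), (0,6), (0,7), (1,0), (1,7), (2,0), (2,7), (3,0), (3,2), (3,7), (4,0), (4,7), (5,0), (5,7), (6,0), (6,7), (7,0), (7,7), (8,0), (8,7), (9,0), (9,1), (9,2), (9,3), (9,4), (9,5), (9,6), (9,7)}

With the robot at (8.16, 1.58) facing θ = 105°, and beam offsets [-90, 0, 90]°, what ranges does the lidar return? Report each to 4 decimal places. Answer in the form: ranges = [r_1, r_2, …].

beam 1: φ=-90°, α=15°
  d=(0.9659,0.2588)  start (8,1)  tX=0.8696 tY=1.6228  stride 1/|dx|=1.0353 1/|dy|=3.8637
    cross x-line → (9,1), t=0.8696 (wall)
  → r_1 = 0.8696
beam 2: φ=0°, α=105°
  d=(-0.2588,0.9659)  start (8,1)  tX=0.6182 tY=0.4348  stride 1/|dx|=3.8637 1/|dy|=1.0353
    cross y-line → (8,2), t=0.4348
    cross x-line → (7,2), t=0.6182
    cross y-line → (7,3), t=1.4701
    cross y-line → (7,4), t=2.5054
    cross y-line → (7,5), t=3.5406
    cross x-line → (6,5), t=4.4819
    cross y-line → (6,6), t=4.5759
    cross y-line → (6,7), t=5.6112 (wall)
  → r_2 = 5.6112
beam 3: φ=90°, α=195°
  d=(-0.9659,-0.2588)  start (8,1)  tX=0.1656 tY=2.2409  stride 1/|dx|=1.0353 1/|dy|=3.8637
    cross x-line → (7,1), t=0.1656
    cross x-line → (6,1), t=1.2009
    cross x-line → (5,1), t=2.2362
    cross y-line → (5,0), t=2.2409 (wall)
  → r_3 = 2.2409

ranges = [0.8696, 5.6112, 2.2409]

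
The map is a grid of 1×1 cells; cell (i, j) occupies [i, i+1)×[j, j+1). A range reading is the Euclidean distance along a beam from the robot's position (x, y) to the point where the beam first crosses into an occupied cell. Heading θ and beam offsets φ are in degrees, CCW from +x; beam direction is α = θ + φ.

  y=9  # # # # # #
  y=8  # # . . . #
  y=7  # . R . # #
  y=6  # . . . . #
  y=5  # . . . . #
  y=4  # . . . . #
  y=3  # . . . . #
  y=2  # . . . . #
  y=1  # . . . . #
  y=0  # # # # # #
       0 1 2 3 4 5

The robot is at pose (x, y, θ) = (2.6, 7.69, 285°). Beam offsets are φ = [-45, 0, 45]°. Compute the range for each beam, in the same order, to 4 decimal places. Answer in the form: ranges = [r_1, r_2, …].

ranges = [3.2000, 6.9260, 2.7713]

beam 1: φ=-45°, α=240°
  d=(-0.5000,-0.8660)  start (2,7)  tX=1.2000 tY=0.7967  stride 1/|dx|=2.0000 1/|dy|=1.1547
    cross y-line → (2,6), t=0.7967
    cross x-line → (1,6), t=1.2000
    cross y-line → (1,5), t=1.9514
    cross y-line → (1,4), t=3.1061
    cross x-line → (0,4), t=3.2000 (wall)
  → r_1 = 3.2000
beam 2: φ=0°, α=285°
  d=(0.2588,-0.9659)  start (2,7)  tX=1.5455 tY=0.7143  stride 1/|dx|=3.8637 1/|dy|=1.0353
    cross y-line → (2,6), t=0.7143
    cross x-line → (3,6), t=1.5455
    cross y-line → (3,5), t=1.7496
    cross y-line → (3,4), t=2.7849
    cross y-line → (3,3), t=3.8202
    cross y-line → (3,2), t=4.8554
    cross x-line → (4,2), t=5.4092
    cross y-line → (4,1), t=5.8907
    cross y-line → (4,0), t=6.9260 (wall)
  → r_2 = 6.9260
beam 3: φ=45°, α=330°
  d=(0.8660,-0.5000)  start (2,7)  tX=0.4619 tY=1.3800  stride 1/|dx|=1.1547 1/|dy|=2.0000
    cross x-line → (3,7), t=0.4619
    cross y-line → (3,6), t=1.3800
    cross x-line → (4,6), t=1.6166
    cross x-line → (5,6), t=2.7713 (wall)
  → r_3 = 2.7713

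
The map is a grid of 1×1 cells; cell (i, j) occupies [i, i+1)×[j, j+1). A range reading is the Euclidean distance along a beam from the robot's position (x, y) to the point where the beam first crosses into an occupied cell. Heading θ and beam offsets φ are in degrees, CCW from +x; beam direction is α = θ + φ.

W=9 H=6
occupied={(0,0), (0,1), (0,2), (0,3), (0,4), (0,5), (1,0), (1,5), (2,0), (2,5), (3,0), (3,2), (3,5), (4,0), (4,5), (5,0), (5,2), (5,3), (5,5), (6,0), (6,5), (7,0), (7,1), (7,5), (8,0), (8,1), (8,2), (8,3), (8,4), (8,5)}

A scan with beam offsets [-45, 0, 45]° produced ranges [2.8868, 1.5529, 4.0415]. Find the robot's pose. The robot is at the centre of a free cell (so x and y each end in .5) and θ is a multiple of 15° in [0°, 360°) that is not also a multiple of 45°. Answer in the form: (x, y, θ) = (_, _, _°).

Candidates: 24 free-cell centres × 16 headings = 384 poses. Raycast each; keep the one whose scan matches to 4 dp.
  (3.5, 4.5, 120°): beam 1 = 0.5176 ≠ 2.8868 ✗
  (6.5, 3.5, 210°): beam 1 = 0.5176 ≠ 2.8868 ✗
  (4.5, 3.5, 120°): beam 1 = 1.5529 ≠ 2.8868 ✗
  (4.5, 2.5, 285°): beam 1 = 1.7321 ≠ 2.8868 ✗
  …
  (3.5, 4.5, 255°): r_1=2.8868, r_2=1.5529, r_3=4.0415 — all match ✓
Only this pose fits every beam.

(x, y, θ) = (3.5, 4.5, 255°)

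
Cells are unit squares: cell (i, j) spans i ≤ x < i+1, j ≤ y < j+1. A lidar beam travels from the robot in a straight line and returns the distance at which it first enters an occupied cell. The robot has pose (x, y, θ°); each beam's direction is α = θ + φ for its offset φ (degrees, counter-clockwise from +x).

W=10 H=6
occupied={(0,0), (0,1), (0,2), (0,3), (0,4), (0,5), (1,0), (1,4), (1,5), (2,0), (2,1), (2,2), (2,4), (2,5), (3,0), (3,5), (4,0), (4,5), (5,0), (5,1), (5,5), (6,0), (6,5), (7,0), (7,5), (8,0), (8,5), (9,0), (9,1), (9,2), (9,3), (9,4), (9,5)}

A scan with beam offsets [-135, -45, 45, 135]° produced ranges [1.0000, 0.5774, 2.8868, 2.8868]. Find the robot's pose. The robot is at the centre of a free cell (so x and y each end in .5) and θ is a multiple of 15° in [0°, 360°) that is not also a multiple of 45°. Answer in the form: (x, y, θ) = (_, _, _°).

Candidates: 27 free-cell centres × 16 headings = 432 poses. Raycast each; keep the one whose scan matches to 4 dp.
  (7.5, 2.5, 300°): beam 1 = 5.7956 ≠ 1.0000 ✗
  (7.5, 1.5, 285°): beam 1 = 5.1962 ≠ 1.0000 ✗
  (8.5, 4.5, 105°): beam 1 = 0.5774 ≠ 1.0000 ✗
  …
  (8.5, 2.5, 75°): r_1=1.0000, r_2=0.5774, r_3=2.8868, r_4=2.8868 — all match ✓
No second candidate reproduces the full scan.

(x, y, θ) = (8.5, 2.5, 75°)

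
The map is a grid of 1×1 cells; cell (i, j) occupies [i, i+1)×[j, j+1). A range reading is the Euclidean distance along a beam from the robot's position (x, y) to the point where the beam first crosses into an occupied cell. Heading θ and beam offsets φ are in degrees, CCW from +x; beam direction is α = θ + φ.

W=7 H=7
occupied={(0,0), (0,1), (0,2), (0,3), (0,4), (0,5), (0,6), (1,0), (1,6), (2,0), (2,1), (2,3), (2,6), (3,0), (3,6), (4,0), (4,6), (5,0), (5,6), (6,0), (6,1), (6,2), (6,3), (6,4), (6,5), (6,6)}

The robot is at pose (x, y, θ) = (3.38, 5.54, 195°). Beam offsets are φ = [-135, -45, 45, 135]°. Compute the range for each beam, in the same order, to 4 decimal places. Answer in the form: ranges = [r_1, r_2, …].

beam 1: φ=-135°, α=60°
  d=(0.5000,0.8660)  start (3,5)  tX=1.2400 tY=0.5312  stride 1/|dx|=2.0000 1/|dy|=1.1547
    cross y-line → (3,6), t=0.5312 (wall)
  → r_1 = 0.5312
beam 2: φ=-45°, α=150°
  d=(-0.8660,0.5000)  start (3,5)  tX=0.4388 tY=0.9200  stride 1/|dx|=1.1547 1/|dy|=2.0000
    cross x-line → (2,5), t=0.4388
    cross y-line → (2,6), t=0.9200 (wall)
  → r_2 = 0.9200
beam 3: φ=45°, α=240°
  d=(-0.5000,-0.8660)  start (3,5)  tX=0.7600 tY=0.6235  stride 1/|dx|=2.0000 1/|dy|=1.1547
    cross y-line → (3,4), t=0.6235
    cross x-line → (2,4), t=0.7600
    cross y-line → (2,3), t=1.7782 (wall)
  → r_3 = 1.7782
beam 4: φ=135°, α=330°
  d=(0.8660,-0.5000)  start (3,5)  tX=0.7159 tY=1.0800  stride 1/|dx|=1.1547 1/|dy|=2.0000
    cross x-line → (4,5), t=0.7159
    cross y-line → (4,4), t=1.0800
    cross x-line → (5,4), t=1.8706
    cross x-line → (6,4), t=3.0253 (wall)
  → r_4 = 3.0253

ranges = [0.5312, 0.9200, 1.7782, 3.0253]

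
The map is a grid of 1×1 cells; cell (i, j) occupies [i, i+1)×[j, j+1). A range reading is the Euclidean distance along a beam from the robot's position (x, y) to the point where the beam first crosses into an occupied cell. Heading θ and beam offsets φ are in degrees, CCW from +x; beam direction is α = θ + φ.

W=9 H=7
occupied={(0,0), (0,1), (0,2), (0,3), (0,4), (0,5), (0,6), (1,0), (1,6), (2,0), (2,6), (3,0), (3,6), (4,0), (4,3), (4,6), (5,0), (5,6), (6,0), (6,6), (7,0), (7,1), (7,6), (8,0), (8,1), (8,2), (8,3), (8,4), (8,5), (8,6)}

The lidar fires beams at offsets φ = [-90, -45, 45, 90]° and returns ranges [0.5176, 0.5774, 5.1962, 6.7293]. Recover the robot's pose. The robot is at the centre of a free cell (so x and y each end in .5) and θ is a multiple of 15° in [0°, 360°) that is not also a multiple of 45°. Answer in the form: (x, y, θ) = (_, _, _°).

(x, y, θ) = (1.5, 5.5, 255°)

Enumerate (i+0.5, j+0.5, θ) over the 33 free cells and 16 admissible headings. For each, cast all 4 beams and compare to the given ranges.
  (3.5, 2.5, 30°): beam 1 = 1.7321 ≠ 0.5176 ✗
  (5.5, 1.5, 15°): beam 2 = 1.0000 ≠ 0.5774 ✗
  (7.5, 3.5, 345°): beam 1 = 1.5529 ≠ 0.5176 ✗
  (1.5, 1.5, 30°): beam 1 = 0.5774 ≠ 0.5176 ✗
  …
  (1.5, 5.5, 255°): r_1=0.5176, r_2=0.5774, r_3=5.1962, r_4=6.7293 — all match ✓
Only this pose fits every beam.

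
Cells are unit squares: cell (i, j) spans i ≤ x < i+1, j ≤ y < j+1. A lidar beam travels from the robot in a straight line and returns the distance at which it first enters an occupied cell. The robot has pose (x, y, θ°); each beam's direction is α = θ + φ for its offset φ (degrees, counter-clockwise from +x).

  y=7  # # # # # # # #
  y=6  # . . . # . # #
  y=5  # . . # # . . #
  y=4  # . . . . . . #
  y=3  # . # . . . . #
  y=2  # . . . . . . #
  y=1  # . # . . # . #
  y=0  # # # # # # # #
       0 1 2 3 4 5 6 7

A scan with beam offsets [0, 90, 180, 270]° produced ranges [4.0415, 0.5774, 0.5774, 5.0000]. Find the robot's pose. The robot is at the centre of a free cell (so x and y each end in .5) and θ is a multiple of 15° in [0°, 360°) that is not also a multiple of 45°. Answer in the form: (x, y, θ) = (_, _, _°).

(x, y, θ) = (4.5, 1.5, 150°)

Enumerate (i+0.5, j+0.5, θ) over the 29 free cells and 16 admissible headings. For each, cast all 4 beams and compare to the given ranges.
  (3.5, 6.5, 75°): beam 1 = 0.5176 ≠ 4.0415 ✗
  (1.5, 1.5, 285°): beam 1 = 0.5176 ≠ 4.0415 ✗
  (3.5, 6.5, 300°): beam 1 = 0.5774 ≠ 4.0415 ✗
  (5.5, 5.5, 195°): beam 1 = 0.5176 ≠ 4.0415 ✗
  (5.5, 4.5, 195°): beam 1 = 2.5882 ≠ 4.0415 ✗
  …
  (4.5, 1.5, 150°): r_1=4.0415, r_2=0.5774, r_3=0.5774, r_4=5.0000 — all match ✓
Only this pose fits every beam.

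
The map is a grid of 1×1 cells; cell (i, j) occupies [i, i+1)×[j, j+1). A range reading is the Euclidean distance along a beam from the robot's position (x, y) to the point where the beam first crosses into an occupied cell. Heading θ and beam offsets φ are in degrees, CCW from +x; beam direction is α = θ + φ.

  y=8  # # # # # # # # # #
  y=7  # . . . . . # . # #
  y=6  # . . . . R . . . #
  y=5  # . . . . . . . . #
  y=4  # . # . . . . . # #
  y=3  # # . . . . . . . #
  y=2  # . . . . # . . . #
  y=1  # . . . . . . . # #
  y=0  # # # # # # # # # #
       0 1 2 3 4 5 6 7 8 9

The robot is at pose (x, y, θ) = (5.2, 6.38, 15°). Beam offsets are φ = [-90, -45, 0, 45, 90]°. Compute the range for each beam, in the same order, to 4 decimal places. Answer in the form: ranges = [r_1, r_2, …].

beam 1: φ=-90°, α=285°
  cosα=0.2588 sinα=-0.9659 | (5,6) | tMaxX 3.0910 tMaxY 0.3934 | tΔX 3.8637 tΔY 1.0353
    t=0.3934 [y] (5,5)
    t=1.4287 [y] (5,4)
    t=2.4640 [y] (5,3)
    t=3.0910 [x] (6,3)
    t=3.4992 [y] (6,2)
    t=4.5345 [y] (6,1)
    t=5.5698 [y] (6,0) — stop
  → r_1 = 5.5698
beam 2: φ=-45°, α=330°
  cosα=0.8660 sinα=-0.5000 | (5,6) | tMaxX 0.9238 tMaxY 0.7600 | tΔX 1.1547 tΔY 2.0000
    t=0.7600 [y] (5,5)
    t=0.9238 [x] (6,5)
    t=2.0785 [x] (7,5)
    t=2.7600 [y] (7,4)
    t=3.2332 [x] (8,4) — stop
  → r_2 = 3.2332
beam 3: φ=0°, α=15°
  cosα=0.9659 sinα=0.2588 | (5,6) | tMaxX 0.8282 tMaxY 2.3955 | tΔX 1.0353 tΔY 3.8637
    t=0.8282 [x] (6,6)
    t=1.8635 [x] (7,6)
    t=2.3955 [y] (7,7)
    t=2.8988 [x] (8,7) — stop
  → r_3 = 2.8988
beam 4: φ=45°, α=60°
  cosα=0.5000 sinα=0.8660 | (5,6) | tMaxX 1.6000 tMaxY 0.7159 | tΔX 2.0000 tΔY 1.1547
    t=0.7159 [y] (5,7)
    t=1.6000 [x] (6,7) — stop
  → r_4 = 1.6000
beam 5: φ=90°, α=105°
  cosα=-0.2588 sinα=0.9659 | (5,6) | tMaxX 0.7727 tMaxY 0.6419 | tΔX 3.8637 tΔY 1.0353
    t=0.6419 [y] (5,7)
    t=0.7727 [x] (4,7)
    t=1.6771 [y] (4,8) — stop
  → r_5 = 1.6771

ranges = [5.5698, 3.2332, 2.8988, 1.6000, 1.6771]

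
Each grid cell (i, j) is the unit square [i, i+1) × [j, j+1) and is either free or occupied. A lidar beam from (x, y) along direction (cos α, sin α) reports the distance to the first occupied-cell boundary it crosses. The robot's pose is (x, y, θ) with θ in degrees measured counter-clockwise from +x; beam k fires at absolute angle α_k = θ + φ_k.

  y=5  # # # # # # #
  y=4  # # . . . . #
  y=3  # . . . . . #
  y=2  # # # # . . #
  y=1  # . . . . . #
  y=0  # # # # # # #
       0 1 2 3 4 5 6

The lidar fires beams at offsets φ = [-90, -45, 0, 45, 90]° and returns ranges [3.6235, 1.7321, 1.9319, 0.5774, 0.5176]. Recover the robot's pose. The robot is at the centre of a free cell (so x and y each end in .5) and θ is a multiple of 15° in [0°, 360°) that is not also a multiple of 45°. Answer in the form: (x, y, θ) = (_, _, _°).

(x, y, θ) = (5.5, 1.5, 195°)

Enumerate (i+0.5, j+0.5, θ) over the 16 free cells and 16 admissible headings. For each, cast all 5 beams and compare to the given ranges.
  (4.5, 2.5, 30°): beam 1 = 1.7321 ≠ 3.6235 ✗
  (2.5, 1.5, 210°): beam 1 = 0.5774 ≠ 3.6235 ✗
  (5.5, 3.5, 210°): beam 1 = 1.7321 ≠ 3.6235 ✗
  (5.5, 3.5, 240°): beam 1 = 3.0000 ≠ 3.6235 ✗
  …
  (5.5, 1.5, 195°): r_1=3.6235, r_2=1.7321, r_3=1.9319, r_4=0.5774, r_5=0.5176 — all match ✓
Unique over the lattice → pose = (5.5, 1.5, 195°).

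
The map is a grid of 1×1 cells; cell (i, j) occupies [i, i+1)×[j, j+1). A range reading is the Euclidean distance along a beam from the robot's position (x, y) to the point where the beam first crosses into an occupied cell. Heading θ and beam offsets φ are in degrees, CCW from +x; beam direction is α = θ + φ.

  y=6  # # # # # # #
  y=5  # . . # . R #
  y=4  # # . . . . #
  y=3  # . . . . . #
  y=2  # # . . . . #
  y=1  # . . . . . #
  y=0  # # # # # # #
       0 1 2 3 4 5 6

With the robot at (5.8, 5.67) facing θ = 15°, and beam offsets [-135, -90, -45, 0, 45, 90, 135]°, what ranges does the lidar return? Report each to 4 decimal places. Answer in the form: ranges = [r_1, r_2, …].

ranges = [5.3925, 0.7727, 0.2309, 0.2071, 0.3811, 0.3416, 0.6600]

beam 1: φ=-135°, α=240°
  cosα=-0.5000 sinα=-0.8660 | (5,5) | tMaxX 1.6000 tMaxY 0.7736 | tΔX 2.0000 tΔY 1.1547
    t=0.7736 [y] (5,4)
    t=1.6000 [x] (4,4)
    t=1.9283 [y] (4,3)
    t=3.0831 [y] (4,2)
    t=3.6000 [x] (3,2)
    t=4.2378 [y] (3,1)
    t=5.3925 [y] (3,0) — stop
  → r_1 = 5.3925
beam 2: φ=-90°, α=285°
  cosα=0.2588 sinα=-0.9659 | (5,5) | tMaxX 0.7727 tMaxY 0.6936 | tΔX 3.8637 tΔY 1.0353
    t=0.6936 [y] (5,4)
    t=0.7727 [x] (6,4) — stop
  → r_2 = 0.7727
beam 3: φ=-45°, α=330°
  cosα=0.8660 sinα=-0.5000 | (5,5) | tMaxX 0.2309 tMaxY 1.3400 | tΔX 1.1547 tΔY 2.0000
    t=0.2309 [x] (6,5) — stop
  → r_3 = 0.2309
beam 4: φ=0°, α=15°
  cosα=0.9659 sinα=0.2588 | (5,5) | tMaxX 0.2071 tMaxY 1.2750 | tΔX 1.0353 tΔY 3.8637
    t=0.2071 [x] (6,5) — stop
  → r_4 = 0.2071
beam 5: φ=45°, α=60°
  cosα=0.5000 sinα=0.8660 | (5,5) | tMaxX 0.4000 tMaxY 0.3811 | tΔX 2.0000 tΔY 1.1547
    t=0.3811 [y] (5,6) — stop
  → r_5 = 0.3811
beam 6: φ=90°, α=105°
  cosα=-0.2588 sinα=0.9659 | (5,5) | tMaxX 3.0910 tMaxY 0.3416 | tΔX 3.8637 tΔY 1.0353
    t=0.3416 [y] (5,6) — stop
  → r_6 = 0.3416
beam 7: φ=135°, α=150°
  cosα=-0.8660 sinα=0.5000 | (5,5) | tMaxX 0.9238 tMaxY 0.6600 | tΔX 1.1547 tΔY 2.0000
    t=0.6600 [y] (5,6) — stop
  → r_7 = 0.6600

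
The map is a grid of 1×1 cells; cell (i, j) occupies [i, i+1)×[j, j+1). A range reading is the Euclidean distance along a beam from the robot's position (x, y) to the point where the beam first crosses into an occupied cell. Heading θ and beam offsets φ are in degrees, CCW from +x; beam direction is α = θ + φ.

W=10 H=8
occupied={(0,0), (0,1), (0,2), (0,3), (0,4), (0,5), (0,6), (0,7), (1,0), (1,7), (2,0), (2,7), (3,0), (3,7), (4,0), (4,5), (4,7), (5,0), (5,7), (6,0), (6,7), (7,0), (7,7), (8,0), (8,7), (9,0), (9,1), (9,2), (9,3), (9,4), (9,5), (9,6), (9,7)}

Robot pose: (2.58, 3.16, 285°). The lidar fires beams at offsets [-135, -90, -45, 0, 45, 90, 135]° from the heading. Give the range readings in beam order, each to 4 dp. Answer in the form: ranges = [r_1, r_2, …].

ranges = [1.8244, 1.6357, 2.4942, 2.2362, 4.3200, 6.6465, 2.8400]

beam 1: φ=-135°, α=150°
  dir = (cos 150°, sin 150°) = (-0.8660, 0.5000); from cell (2,3)
  next x-line at t=0.6697, next y-line at t=1.6800; Δt_x=1.1547, Δt_y=2.0000
    x: enter (1,3) at t=0.6697
    y: enter (1,4) at t=1.6800
    x: enter (0,4) at t=1.8244 ← occupied
  → r_1 = 1.8244
beam 2: φ=-90°, α=195°
  dir = (cos 195°, sin 195°) = (-0.9659, -0.2588); from cell (2,3)
  next x-line at t=0.6005, next y-line at t=0.6182; Δt_x=1.0353, Δt_y=3.8637
    x: enter (1,3) at t=0.6005
    y: enter (1,2) at t=0.6182
    x: enter (0,2) at t=1.6357 ← occupied
  → r_2 = 1.6357
beam 3: φ=-45°, α=240°
  dir = (cos 240°, sin 240°) = (-0.5000, -0.8660); from cell (2,3)
  next x-line at t=1.1600, next y-line at t=0.1848; Δt_x=2.0000, Δt_y=1.1547
    y: enter (2,2) at t=0.1848
    x: enter (1,2) at t=1.1600
    y: enter (1,1) at t=1.3395
    y: enter (1,0) at t=2.4942 ← occupied
  → r_3 = 2.4942
beam 4: φ=0°, α=285°
  dir = (cos 285°, sin 285°) = (0.2588, -0.9659); from cell (2,3)
  next x-line at t=1.6228, next y-line at t=0.1656; Δt_x=3.8637, Δt_y=1.0353
    y: enter (2,2) at t=0.1656
    y: enter (2,1) at t=1.2009
    x: enter (3,1) at t=1.6228
    y: enter (3,0) at t=2.2362 ← occupied
  → r_4 = 2.2362
beam 5: φ=45°, α=330°
  dir = (cos 330°, sin 330°) = (0.8660, -0.5000); from cell (2,3)
  next x-line at t=0.4850, next y-line at t=0.3200; Δt_x=1.1547, Δt_y=2.0000
    y: enter (2,2) at t=0.3200
    x: enter (3,2) at t=0.4850
    x: enter (4,2) at t=1.6397
    y: enter (4,1) at t=2.3200
    x: enter (5,1) at t=2.7944
    x: enter (6,1) at t=3.9491
    y: enter (6,0) at t=4.3200 ← occupied
  → r_5 = 4.3200
beam 6: φ=90°, α=15°
  dir = (cos 15°, sin 15°) = (0.9659, 0.2588); from cell (2,3)
  next x-line at t=0.4348, next y-line at t=3.2455; Δt_x=1.0353, Δt_y=3.8637
    x: enter (3,3) at t=0.4348
    x: enter (4,3) at t=1.4701
    x: enter (5,3) at t=2.5054
    y: enter (5,4) at t=3.2455
    x: enter (6,4) at t=3.5406
    x: enter (7,4) at t=4.5759
    x: enter (8,4) at t=5.6112
    x: enter (9,4) at t=6.6465 ← occupied
  → r_6 = 6.6465
beam 7: φ=135°, α=60°
  dir = (cos 60°, sin 60°) = (0.5000, 0.8660); from cell (2,3)
  next x-line at t=0.8400, next y-line at t=0.9699; Δt_x=2.0000, Δt_y=1.1547
    x: enter (3,3) at t=0.8400
    y: enter (3,4) at t=0.9699
    y: enter (3,5) at t=2.1246
    x: enter (4,5) at t=2.8400 ← occupied
  → r_7 = 2.8400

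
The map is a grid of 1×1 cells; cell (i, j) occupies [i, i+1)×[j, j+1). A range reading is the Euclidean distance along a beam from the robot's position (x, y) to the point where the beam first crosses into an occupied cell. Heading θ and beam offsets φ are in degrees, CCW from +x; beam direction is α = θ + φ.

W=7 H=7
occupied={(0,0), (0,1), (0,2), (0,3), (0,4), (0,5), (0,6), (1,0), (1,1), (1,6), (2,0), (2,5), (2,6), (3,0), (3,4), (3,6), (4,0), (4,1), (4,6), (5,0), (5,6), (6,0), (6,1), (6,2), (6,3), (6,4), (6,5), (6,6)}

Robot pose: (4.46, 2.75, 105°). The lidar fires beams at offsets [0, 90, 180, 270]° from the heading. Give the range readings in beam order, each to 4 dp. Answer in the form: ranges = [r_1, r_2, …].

ranges = [1.7773, 2.8978, 0.7765, 1.5943]

beam 1: φ=0°, α=105°
  direction (-0.2588, 0.9659); cell (4,2); t to first gridline: x 1.7773, y 0.2588 (then +3.8637 / +1.0353)
    (4,3) via y @ 0.2588
    (4,4) via y @ 1.2941
    (3,4) via x @ 1.7773  # hit
  → r_1 = 1.7773
beam 2: φ=90°, α=195°
  direction (-0.9659, -0.2588); cell (4,2); t to first gridline: x 0.4762, y 2.8978 (then +1.0353 / +3.8637)
    (3,2) via x @ 0.4762
    (2,2) via x @ 1.5115
    (1,2) via x @ 2.5468
    (1,1) via y @ 2.8978  # hit
  → r_2 = 2.8978
beam 3: φ=180°, α=285°
  direction (0.2588, -0.9659); cell (4,2); t to first gridline: x 2.0864, y 0.7765 (then +3.8637 / +1.0353)
    (4,1) via y @ 0.7765  # hit
  → r_3 = 0.7765
beam 4: φ=270°, α=15°
  direction (0.9659, 0.2588); cell (4,2); t to first gridline: x 0.5590, y 0.9659 (then +1.0353 / +3.8637)
    (5,2) via x @ 0.5590
    (5,3) via y @ 0.9659
    (6,3) via x @ 1.5943  # hit
  → r_4 = 1.5943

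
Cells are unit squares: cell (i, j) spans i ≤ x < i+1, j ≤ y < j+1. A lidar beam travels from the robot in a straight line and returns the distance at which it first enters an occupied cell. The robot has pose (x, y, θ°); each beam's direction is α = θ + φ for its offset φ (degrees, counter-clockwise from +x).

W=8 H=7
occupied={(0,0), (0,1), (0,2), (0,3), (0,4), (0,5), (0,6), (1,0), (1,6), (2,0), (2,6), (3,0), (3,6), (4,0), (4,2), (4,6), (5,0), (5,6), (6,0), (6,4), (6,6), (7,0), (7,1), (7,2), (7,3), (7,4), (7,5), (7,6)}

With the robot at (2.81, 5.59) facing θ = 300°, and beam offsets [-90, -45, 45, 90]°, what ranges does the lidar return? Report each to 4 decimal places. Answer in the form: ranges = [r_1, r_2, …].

ranges = [2.0900, 4.7519, 3.3025, 0.8200]

beam 1: φ=-90°, α=210°
  direction (-0.8660, -0.5000); cell (2,5); t to first gridline: x 0.9353, y 1.1800 (then +1.1547 / +2.0000)
    (1,5) via x @ 0.9353
    (1,4) via y @ 1.1800
    (0,4) via x @ 2.0900  # hit
  → r_1 = 2.0900
beam 2: φ=-45°, α=255°
  direction (-0.2588, -0.9659); cell (2,5); t to first gridline: x 3.1296, y 0.6108 (then +3.8637 / +1.0353)
    (2,4) via y @ 0.6108
    (2,3) via y @ 1.6461
    (2,2) via y @ 2.6814
    (1,2) via x @ 3.1296
    (1,1) via y @ 3.7166
    (1,0) via y @ 4.7519  # hit
  → r_2 = 4.7519
beam 3: φ=45°, α=345°
  direction (0.9659, -0.2588); cell (2,5); t to first gridline: x 0.1967, y 2.2796 (then +1.0353 / +3.8637)
    (3,5) via x @ 0.1967
    (4,5) via x @ 1.2320
    (5,5) via x @ 2.2673
    (5,4) via y @ 2.2796
    (6,4) via x @ 3.3025  # hit
  → r_3 = 3.3025
beam 4: φ=90°, α=30°
  direction (0.8660, 0.5000); cell (2,5); t to first gridline: x 0.2194, y 0.8200 (then +1.1547 / +2.0000)
    (3,5) via x @ 0.2194
    (3,6) via y @ 0.8200  # hit
  → r_4 = 0.8200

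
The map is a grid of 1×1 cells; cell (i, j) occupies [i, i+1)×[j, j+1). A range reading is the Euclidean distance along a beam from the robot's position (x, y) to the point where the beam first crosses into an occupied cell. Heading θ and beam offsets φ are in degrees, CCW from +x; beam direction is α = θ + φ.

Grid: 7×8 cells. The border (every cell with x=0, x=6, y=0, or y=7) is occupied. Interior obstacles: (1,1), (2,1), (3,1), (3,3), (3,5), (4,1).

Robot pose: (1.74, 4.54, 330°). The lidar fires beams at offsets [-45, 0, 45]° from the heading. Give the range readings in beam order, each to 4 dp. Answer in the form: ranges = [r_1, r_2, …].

ranges = [2.6296, 1.4549, 1.7773]

beam 1: φ=-45°, α=285°
  d=(0.2588,-0.9659)  start (1,4)  tX=1.0046 tY=0.5590  stride 1/|dx|=3.8637 1/|dy|=1.0353
    cross y-line → (1,3), t=0.5590
    cross x-line → (2,3), t=1.0046
    cross y-line → (2,2), t=1.5943
    cross y-line → (2,1), t=2.6296 (wall)
  → r_1 = 2.6296
beam 2: φ=0°, α=330°
  d=(0.8660,-0.5000)  start (1,4)  tX=0.3002 tY=1.0800  stride 1/|dx|=1.1547 1/|dy|=2.0000
    cross x-line → (2,4), t=0.3002
    cross y-line → (2,3), t=1.0800
    cross x-line → (3,3), t=1.4549 (wall)
  → r_2 = 1.4549
beam 3: φ=45°, α=15°
  d=(0.9659,0.2588)  start (1,4)  tX=0.2692 tY=1.7773  stride 1/|dx|=1.0353 1/|dy|=3.8637
    cross x-line → (2,4), t=0.2692
    cross x-line → (3,4), t=1.3044
    cross y-line → (3,5), t=1.7773 (wall)
  → r_3 = 1.7773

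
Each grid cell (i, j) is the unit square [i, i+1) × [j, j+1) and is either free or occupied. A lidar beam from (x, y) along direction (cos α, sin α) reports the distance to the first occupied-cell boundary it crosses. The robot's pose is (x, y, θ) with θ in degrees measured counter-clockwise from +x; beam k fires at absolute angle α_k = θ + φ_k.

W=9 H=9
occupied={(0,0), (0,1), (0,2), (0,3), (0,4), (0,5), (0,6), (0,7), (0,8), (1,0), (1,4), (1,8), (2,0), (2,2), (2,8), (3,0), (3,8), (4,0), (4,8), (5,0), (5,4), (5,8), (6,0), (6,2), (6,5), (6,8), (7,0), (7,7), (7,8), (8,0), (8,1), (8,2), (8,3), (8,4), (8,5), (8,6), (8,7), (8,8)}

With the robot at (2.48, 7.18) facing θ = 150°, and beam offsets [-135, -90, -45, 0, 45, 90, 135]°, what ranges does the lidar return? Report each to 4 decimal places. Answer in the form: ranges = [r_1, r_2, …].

beam 1: φ=-135°, α=15°
  d=(0.9659,0.2588)  start (2,7)  tX=0.5383 tY=3.1682  stride 1/|dx|=1.0353 1/|dy|=3.8637
    cross x-line → (3,7), t=0.5383
    cross x-line → (4,7), t=1.5736
    cross x-line → (5,7), t=2.6089
    cross y-line → (5,8), t=3.1682 (wall)
  → r_1 = 3.1682
beam 2: φ=-90°, α=60°
  d=(0.5000,0.8660)  start (2,7)  tX=1.0400 tY=0.9469  stride 1/|dx|=2.0000 1/|dy|=1.1547
    cross y-line → (2,8), t=0.9469 (wall)
  → r_2 = 0.9469
beam 3: φ=-45°, α=105°
  d=(-0.2588,0.9659)  start (2,7)  tX=1.8546 tY=0.8489  stride 1/|dx|=3.8637 1/|dy|=1.0353
    cross y-line → (2,8), t=0.8489 (wall)
  → r_3 = 0.8489
beam 4: φ=0°, α=150°
  d=(-0.8660,0.5000)  start (2,7)  tX=0.5543 tY=1.6400  stride 1/|dx|=1.1547 1/|dy|=2.0000
    cross x-line → (1,7), t=0.5543
    cross y-line → (1,8), t=1.6400 (wall)
  → r_4 = 1.6400
beam 5: φ=45°, α=195°
  d=(-0.9659,-0.2588)  start (2,7)  tX=0.4969 tY=0.6955  stride 1/|dx|=1.0353 1/|dy|=3.8637
    cross x-line → (1,7), t=0.4969
    cross y-line → (1,6), t=0.6955
    cross x-line → (0,6), t=1.5322 (wall)
  → r_5 = 1.5322
beam 6: φ=90°, α=240°
  d=(-0.5000,-0.8660)  start (2,7)  tX=0.9600 tY=0.2078  stride 1/|dx|=2.0000 1/|dy|=1.1547
    cross y-line → (2,6), t=0.2078
    cross x-line → (1,6), t=0.9600
    cross y-line → (1,5), t=1.3625
    cross y-line → (1,4), t=2.5172 (wall)
  → r_6 = 2.5172
beam 7: φ=135°, α=285°
  d=(0.2588,-0.9659)  start (2,7)  tX=2.0091 tY=0.1863  stride 1/|dx|=3.8637 1/|dy|=1.0353
    cross y-line → (2,6), t=0.1863
    cross y-line → (2,5), t=1.2216
    cross x-line → (3,5), t=2.0091
    cross y-line → (3,4), t=2.2569
    cross y-line → (3,3), t=3.2922
    cross y-line → (3,2), t=4.3275
    cross y-line → (3,1), t=5.3627
    cross x-line → (4,1), t=5.8728
    cross y-line → (4,0), t=6.3980 (wall)
  → r_7 = 6.3980

ranges = [3.1682, 0.9469, 0.8489, 1.6400, 1.5322, 2.5172, 6.3980]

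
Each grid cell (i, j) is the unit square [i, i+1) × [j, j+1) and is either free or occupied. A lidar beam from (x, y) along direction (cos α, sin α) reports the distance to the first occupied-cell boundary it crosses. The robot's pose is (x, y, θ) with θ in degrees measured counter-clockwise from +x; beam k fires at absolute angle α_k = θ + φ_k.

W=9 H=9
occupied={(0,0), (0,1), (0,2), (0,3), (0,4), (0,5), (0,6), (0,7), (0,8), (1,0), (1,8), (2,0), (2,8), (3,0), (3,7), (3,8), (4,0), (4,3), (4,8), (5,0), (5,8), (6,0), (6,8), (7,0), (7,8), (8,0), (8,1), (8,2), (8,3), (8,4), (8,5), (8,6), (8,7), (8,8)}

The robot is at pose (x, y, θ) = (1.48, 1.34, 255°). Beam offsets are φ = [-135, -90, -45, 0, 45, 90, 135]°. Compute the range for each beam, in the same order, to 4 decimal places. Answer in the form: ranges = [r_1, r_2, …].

beam 1: φ=-135°, α=120°
  cosα=-0.5000 sinα=0.8660 | (1,1) | tMaxX 0.9600 tMaxY 0.7621 | tΔX 2.0000 tΔY 1.1547
    t=0.7621 [y] (1,2)
    t=0.9600 [x] (0,2) — stop
  → r_1 = 0.9600
beam 2: φ=-90°, α=165°
  cosα=-0.9659 sinα=0.2588 | (1,1) | tMaxX 0.4969 tMaxY 2.5500 | tΔX 1.0353 tΔY 3.8637
    t=0.4969 [x] (0,1) — stop
  → r_2 = 0.4969
beam 3: φ=-45°, α=210°
  cosα=-0.8660 sinα=-0.5000 | (1,1) | tMaxX 0.5543 tMaxY 0.6800 | tΔX 1.1547 tΔY 2.0000
    t=0.5543 [x] (0,1) — stop
  → r_3 = 0.5543
beam 4: φ=0°, α=255°
  cosα=-0.2588 sinα=-0.9659 | (1,1) | tMaxX 1.8546 tMaxY 0.3520 | tΔX 3.8637 tΔY 1.0353
    t=0.3520 [y] (1,0) — stop
  → r_4 = 0.3520
beam 5: φ=45°, α=300°
  cosα=0.5000 sinα=-0.8660 | (1,1) | tMaxX 1.0400 tMaxY 0.3926 | tΔX 2.0000 tΔY 1.1547
    t=0.3926 [y] (1,0) — stop
  → r_5 = 0.3926
beam 6: φ=90°, α=345°
  cosα=0.9659 sinα=-0.2588 | (1,1) | tMaxX 0.5383 tMaxY 1.3137 | tΔX 1.0353 tΔY 3.8637
    t=0.5383 [x] (2,1)
    t=1.3137 [y] (2,0) — stop
  → r_6 = 1.3137
beam 7: φ=135°, α=30°
  cosα=0.8660 sinα=0.5000 | (1,1) | tMaxX 0.6004 tMaxY 1.3200 | tΔX 1.1547 tΔY 2.0000
    t=0.6004 [x] (2,1)
    t=1.3200 [y] (2,2)
    t=1.7551 [x] (3,2)
    t=2.9098 [x] (4,2)
    t=3.3200 [y] (4,3) — stop
  → r_7 = 3.3200

ranges = [0.9600, 0.4969, 0.5543, 0.3520, 0.3926, 1.3137, 3.3200]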